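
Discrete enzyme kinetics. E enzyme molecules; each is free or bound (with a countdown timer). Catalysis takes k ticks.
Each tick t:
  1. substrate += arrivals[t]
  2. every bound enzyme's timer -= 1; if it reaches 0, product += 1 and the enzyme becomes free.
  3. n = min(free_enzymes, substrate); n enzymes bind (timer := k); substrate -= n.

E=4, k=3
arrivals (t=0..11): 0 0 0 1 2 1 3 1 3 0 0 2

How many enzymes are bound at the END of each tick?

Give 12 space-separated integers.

Answer: 0 0 0 1 3 4 4 4 4 4 4 4

Derivation:
t=0: arr=0 -> substrate=0 bound=0 product=0
t=1: arr=0 -> substrate=0 bound=0 product=0
t=2: arr=0 -> substrate=0 bound=0 product=0
t=3: arr=1 -> substrate=0 bound=1 product=0
t=4: arr=2 -> substrate=0 bound=3 product=0
t=5: arr=1 -> substrate=0 bound=4 product=0
t=6: arr=3 -> substrate=2 bound=4 product=1
t=7: arr=1 -> substrate=1 bound=4 product=3
t=8: arr=3 -> substrate=3 bound=4 product=4
t=9: arr=0 -> substrate=2 bound=4 product=5
t=10: arr=0 -> substrate=0 bound=4 product=7
t=11: arr=2 -> substrate=1 bound=4 product=8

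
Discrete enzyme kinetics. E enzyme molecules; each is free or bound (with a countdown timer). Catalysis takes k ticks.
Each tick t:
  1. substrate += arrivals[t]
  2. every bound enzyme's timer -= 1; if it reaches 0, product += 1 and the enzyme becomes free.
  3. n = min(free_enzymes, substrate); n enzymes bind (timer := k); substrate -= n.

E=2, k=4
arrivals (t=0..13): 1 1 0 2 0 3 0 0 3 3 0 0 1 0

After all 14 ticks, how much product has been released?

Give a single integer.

Answer: 6

Derivation:
t=0: arr=1 -> substrate=0 bound=1 product=0
t=1: arr=1 -> substrate=0 bound=2 product=0
t=2: arr=0 -> substrate=0 bound=2 product=0
t=3: arr=2 -> substrate=2 bound=2 product=0
t=4: arr=0 -> substrate=1 bound=2 product=1
t=5: arr=3 -> substrate=3 bound=2 product=2
t=6: arr=0 -> substrate=3 bound=2 product=2
t=7: arr=0 -> substrate=3 bound=2 product=2
t=8: arr=3 -> substrate=5 bound=2 product=3
t=9: arr=3 -> substrate=7 bound=2 product=4
t=10: arr=0 -> substrate=7 bound=2 product=4
t=11: arr=0 -> substrate=7 bound=2 product=4
t=12: arr=1 -> substrate=7 bound=2 product=5
t=13: arr=0 -> substrate=6 bound=2 product=6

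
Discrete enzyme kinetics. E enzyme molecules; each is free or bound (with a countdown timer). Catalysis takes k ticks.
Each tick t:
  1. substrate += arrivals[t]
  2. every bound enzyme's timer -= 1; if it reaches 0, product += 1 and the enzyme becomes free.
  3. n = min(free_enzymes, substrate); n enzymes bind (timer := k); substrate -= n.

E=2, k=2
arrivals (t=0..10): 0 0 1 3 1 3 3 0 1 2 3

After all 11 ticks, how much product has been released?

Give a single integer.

Answer: 7

Derivation:
t=0: arr=0 -> substrate=0 bound=0 product=0
t=1: arr=0 -> substrate=0 bound=0 product=0
t=2: arr=1 -> substrate=0 bound=1 product=0
t=3: arr=3 -> substrate=2 bound=2 product=0
t=4: arr=1 -> substrate=2 bound=2 product=1
t=5: arr=3 -> substrate=4 bound=2 product=2
t=6: arr=3 -> substrate=6 bound=2 product=3
t=7: arr=0 -> substrate=5 bound=2 product=4
t=8: arr=1 -> substrate=5 bound=2 product=5
t=9: arr=2 -> substrate=6 bound=2 product=6
t=10: arr=3 -> substrate=8 bound=2 product=7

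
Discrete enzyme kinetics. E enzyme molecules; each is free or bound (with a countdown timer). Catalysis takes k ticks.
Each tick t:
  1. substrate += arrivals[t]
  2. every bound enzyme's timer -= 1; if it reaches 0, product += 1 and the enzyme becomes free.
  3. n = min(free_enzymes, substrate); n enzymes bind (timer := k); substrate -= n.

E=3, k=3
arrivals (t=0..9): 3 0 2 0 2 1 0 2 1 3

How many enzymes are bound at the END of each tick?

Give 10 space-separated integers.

Answer: 3 3 3 2 3 3 3 3 3 3

Derivation:
t=0: arr=3 -> substrate=0 bound=3 product=0
t=1: arr=0 -> substrate=0 bound=3 product=0
t=2: arr=2 -> substrate=2 bound=3 product=0
t=3: arr=0 -> substrate=0 bound=2 product=3
t=4: arr=2 -> substrate=1 bound=3 product=3
t=5: arr=1 -> substrate=2 bound=3 product=3
t=6: arr=0 -> substrate=0 bound=3 product=5
t=7: arr=2 -> substrate=1 bound=3 product=6
t=8: arr=1 -> substrate=2 bound=3 product=6
t=9: arr=3 -> substrate=3 bound=3 product=8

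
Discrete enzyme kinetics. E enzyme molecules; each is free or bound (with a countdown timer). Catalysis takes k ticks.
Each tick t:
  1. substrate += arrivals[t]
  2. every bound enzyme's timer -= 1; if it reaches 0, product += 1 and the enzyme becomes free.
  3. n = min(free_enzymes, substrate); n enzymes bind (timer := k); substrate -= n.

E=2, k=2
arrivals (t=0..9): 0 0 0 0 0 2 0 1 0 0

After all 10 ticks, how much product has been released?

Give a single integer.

t=0: arr=0 -> substrate=0 bound=0 product=0
t=1: arr=0 -> substrate=0 bound=0 product=0
t=2: arr=0 -> substrate=0 bound=0 product=0
t=3: arr=0 -> substrate=0 bound=0 product=0
t=4: arr=0 -> substrate=0 bound=0 product=0
t=5: arr=2 -> substrate=0 bound=2 product=0
t=6: arr=0 -> substrate=0 bound=2 product=0
t=7: arr=1 -> substrate=0 bound=1 product=2
t=8: arr=0 -> substrate=0 bound=1 product=2
t=9: arr=0 -> substrate=0 bound=0 product=3

Answer: 3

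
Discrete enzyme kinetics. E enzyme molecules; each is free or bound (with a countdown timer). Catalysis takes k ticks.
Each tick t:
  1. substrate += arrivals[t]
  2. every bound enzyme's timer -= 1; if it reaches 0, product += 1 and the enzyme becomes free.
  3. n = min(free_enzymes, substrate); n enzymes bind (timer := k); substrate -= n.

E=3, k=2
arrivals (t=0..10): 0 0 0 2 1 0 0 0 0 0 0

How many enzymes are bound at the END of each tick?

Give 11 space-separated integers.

Answer: 0 0 0 2 3 1 0 0 0 0 0

Derivation:
t=0: arr=0 -> substrate=0 bound=0 product=0
t=1: arr=0 -> substrate=0 bound=0 product=0
t=2: arr=0 -> substrate=0 bound=0 product=0
t=3: arr=2 -> substrate=0 bound=2 product=0
t=4: arr=1 -> substrate=0 bound=3 product=0
t=5: arr=0 -> substrate=0 bound=1 product=2
t=6: arr=0 -> substrate=0 bound=0 product=3
t=7: arr=0 -> substrate=0 bound=0 product=3
t=8: arr=0 -> substrate=0 bound=0 product=3
t=9: arr=0 -> substrate=0 bound=0 product=3
t=10: arr=0 -> substrate=0 bound=0 product=3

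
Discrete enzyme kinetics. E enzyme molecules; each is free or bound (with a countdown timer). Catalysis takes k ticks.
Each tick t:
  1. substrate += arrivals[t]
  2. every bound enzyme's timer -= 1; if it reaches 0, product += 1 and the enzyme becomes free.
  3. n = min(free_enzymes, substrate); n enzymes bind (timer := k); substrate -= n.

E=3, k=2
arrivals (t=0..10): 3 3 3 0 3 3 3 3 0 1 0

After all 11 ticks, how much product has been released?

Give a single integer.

t=0: arr=3 -> substrate=0 bound=3 product=0
t=1: arr=3 -> substrate=3 bound=3 product=0
t=2: arr=3 -> substrate=3 bound=3 product=3
t=3: arr=0 -> substrate=3 bound=3 product=3
t=4: arr=3 -> substrate=3 bound=3 product=6
t=5: arr=3 -> substrate=6 bound=3 product=6
t=6: arr=3 -> substrate=6 bound=3 product=9
t=7: arr=3 -> substrate=9 bound=3 product=9
t=8: arr=0 -> substrate=6 bound=3 product=12
t=9: arr=1 -> substrate=7 bound=3 product=12
t=10: arr=0 -> substrate=4 bound=3 product=15

Answer: 15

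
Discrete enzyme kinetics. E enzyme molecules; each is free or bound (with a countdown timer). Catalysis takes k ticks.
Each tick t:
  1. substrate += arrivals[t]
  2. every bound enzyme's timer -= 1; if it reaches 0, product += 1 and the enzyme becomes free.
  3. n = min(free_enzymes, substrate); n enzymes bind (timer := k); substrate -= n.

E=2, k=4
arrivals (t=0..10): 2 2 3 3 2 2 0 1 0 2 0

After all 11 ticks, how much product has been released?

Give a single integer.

t=0: arr=2 -> substrate=0 bound=2 product=0
t=1: arr=2 -> substrate=2 bound=2 product=0
t=2: arr=3 -> substrate=5 bound=2 product=0
t=3: arr=3 -> substrate=8 bound=2 product=0
t=4: arr=2 -> substrate=8 bound=2 product=2
t=5: arr=2 -> substrate=10 bound=2 product=2
t=6: arr=0 -> substrate=10 bound=2 product=2
t=7: arr=1 -> substrate=11 bound=2 product=2
t=8: arr=0 -> substrate=9 bound=2 product=4
t=9: arr=2 -> substrate=11 bound=2 product=4
t=10: arr=0 -> substrate=11 bound=2 product=4

Answer: 4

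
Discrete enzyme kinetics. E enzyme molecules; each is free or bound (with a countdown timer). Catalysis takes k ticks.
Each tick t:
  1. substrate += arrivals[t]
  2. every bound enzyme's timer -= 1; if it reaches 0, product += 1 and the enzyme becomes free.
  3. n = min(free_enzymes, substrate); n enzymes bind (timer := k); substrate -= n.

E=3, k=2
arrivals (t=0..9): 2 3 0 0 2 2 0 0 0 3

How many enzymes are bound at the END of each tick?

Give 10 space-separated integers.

Answer: 2 3 3 2 2 3 2 1 0 3

Derivation:
t=0: arr=2 -> substrate=0 bound=2 product=0
t=1: arr=3 -> substrate=2 bound=3 product=0
t=2: arr=0 -> substrate=0 bound=3 product=2
t=3: arr=0 -> substrate=0 bound=2 product=3
t=4: arr=2 -> substrate=0 bound=2 product=5
t=5: arr=2 -> substrate=1 bound=3 product=5
t=6: arr=0 -> substrate=0 bound=2 product=7
t=7: arr=0 -> substrate=0 bound=1 product=8
t=8: arr=0 -> substrate=0 bound=0 product=9
t=9: arr=3 -> substrate=0 bound=3 product=9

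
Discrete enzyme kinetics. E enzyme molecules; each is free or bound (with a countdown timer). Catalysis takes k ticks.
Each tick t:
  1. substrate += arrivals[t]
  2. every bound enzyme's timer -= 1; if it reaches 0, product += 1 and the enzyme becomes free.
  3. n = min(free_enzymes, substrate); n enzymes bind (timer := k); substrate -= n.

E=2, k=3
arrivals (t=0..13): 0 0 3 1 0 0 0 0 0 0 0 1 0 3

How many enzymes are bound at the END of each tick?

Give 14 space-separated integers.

t=0: arr=0 -> substrate=0 bound=0 product=0
t=1: arr=0 -> substrate=0 bound=0 product=0
t=2: arr=3 -> substrate=1 bound=2 product=0
t=3: arr=1 -> substrate=2 bound=2 product=0
t=4: arr=0 -> substrate=2 bound=2 product=0
t=5: arr=0 -> substrate=0 bound=2 product=2
t=6: arr=0 -> substrate=0 bound=2 product=2
t=7: arr=0 -> substrate=0 bound=2 product=2
t=8: arr=0 -> substrate=0 bound=0 product=4
t=9: arr=0 -> substrate=0 bound=0 product=4
t=10: arr=0 -> substrate=0 bound=0 product=4
t=11: arr=1 -> substrate=0 bound=1 product=4
t=12: arr=0 -> substrate=0 bound=1 product=4
t=13: arr=3 -> substrate=2 bound=2 product=4

Answer: 0 0 2 2 2 2 2 2 0 0 0 1 1 2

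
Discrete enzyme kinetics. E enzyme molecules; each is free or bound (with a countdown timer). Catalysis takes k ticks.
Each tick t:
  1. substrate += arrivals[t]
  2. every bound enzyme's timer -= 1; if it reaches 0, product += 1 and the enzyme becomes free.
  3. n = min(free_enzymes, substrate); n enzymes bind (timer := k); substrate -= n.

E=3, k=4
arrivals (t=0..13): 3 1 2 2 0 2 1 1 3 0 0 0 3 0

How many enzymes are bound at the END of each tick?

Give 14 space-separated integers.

Answer: 3 3 3 3 3 3 3 3 3 3 3 3 3 3

Derivation:
t=0: arr=3 -> substrate=0 bound=3 product=0
t=1: arr=1 -> substrate=1 bound=3 product=0
t=2: arr=2 -> substrate=3 bound=3 product=0
t=3: arr=2 -> substrate=5 bound=3 product=0
t=4: arr=0 -> substrate=2 bound=3 product=3
t=5: arr=2 -> substrate=4 bound=3 product=3
t=6: arr=1 -> substrate=5 bound=3 product=3
t=7: arr=1 -> substrate=6 bound=3 product=3
t=8: arr=3 -> substrate=6 bound=3 product=6
t=9: arr=0 -> substrate=6 bound=3 product=6
t=10: arr=0 -> substrate=6 bound=3 product=6
t=11: arr=0 -> substrate=6 bound=3 product=6
t=12: arr=3 -> substrate=6 bound=3 product=9
t=13: arr=0 -> substrate=6 bound=3 product=9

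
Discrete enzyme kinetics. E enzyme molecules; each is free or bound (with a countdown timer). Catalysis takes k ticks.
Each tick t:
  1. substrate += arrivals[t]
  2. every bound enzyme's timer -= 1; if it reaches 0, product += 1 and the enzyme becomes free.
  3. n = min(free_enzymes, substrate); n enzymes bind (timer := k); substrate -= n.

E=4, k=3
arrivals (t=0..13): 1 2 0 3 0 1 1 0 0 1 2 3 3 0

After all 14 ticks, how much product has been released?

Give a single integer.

Answer: 11

Derivation:
t=0: arr=1 -> substrate=0 bound=1 product=0
t=1: arr=2 -> substrate=0 bound=3 product=0
t=2: arr=0 -> substrate=0 bound=3 product=0
t=3: arr=3 -> substrate=1 bound=4 product=1
t=4: arr=0 -> substrate=0 bound=3 product=3
t=5: arr=1 -> substrate=0 bound=4 product=3
t=6: arr=1 -> substrate=0 bound=3 product=5
t=7: arr=0 -> substrate=0 bound=2 product=6
t=8: arr=0 -> substrate=0 bound=1 product=7
t=9: arr=1 -> substrate=0 bound=1 product=8
t=10: arr=2 -> substrate=0 bound=3 product=8
t=11: arr=3 -> substrate=2 bound=4 product=8
t=12: arr=3 -> substrate=4 bound=4 product=9
t=13: arr=0 -> substrate=2 bound=4 product=11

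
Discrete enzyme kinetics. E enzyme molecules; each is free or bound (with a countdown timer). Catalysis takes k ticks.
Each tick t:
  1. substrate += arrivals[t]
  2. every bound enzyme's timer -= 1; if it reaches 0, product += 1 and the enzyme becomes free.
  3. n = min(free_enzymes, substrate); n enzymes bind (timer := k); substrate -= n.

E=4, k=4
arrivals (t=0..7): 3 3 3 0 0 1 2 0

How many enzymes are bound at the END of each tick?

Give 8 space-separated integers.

t=0: arr=3 -> substrate=0 bound=3 product=0
t=1: arr=3 -> substrate=2 bound=4 product=0
t=2: arr=3 -> substrate=5 bound=4 product=0
t=3: arr=0 -> substrate=5 bound=4 product=0
t=4: arr=0 -> substrate=2 bound=4 product=3
t=5: arr=1 -> substrate=2 bound=4 product=4
t=6: arr=2 -> substrate=4 bound=4 product=4
t=7: arr=0 -> substrate=4 bound=4 product=4

Answer: 3 4 4 4 4 4 4 4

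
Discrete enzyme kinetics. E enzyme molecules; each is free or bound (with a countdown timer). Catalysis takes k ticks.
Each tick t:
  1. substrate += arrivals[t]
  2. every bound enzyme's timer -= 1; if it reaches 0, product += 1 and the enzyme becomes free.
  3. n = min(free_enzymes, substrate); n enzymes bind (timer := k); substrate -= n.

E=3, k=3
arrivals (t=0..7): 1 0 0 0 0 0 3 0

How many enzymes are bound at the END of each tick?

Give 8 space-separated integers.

t=0: arr=1 -> substrate=0 bound=1 product=0
t=1: arr=0 -> substrate=0 bound=1 product=0
t=2: arr=0 -> substrate=0 bound=1 product=0
t=3: arr=0 -> substrate=0 bound=0 product=1
t=4: arr=0 -> substrate=0 bound=0 product=1
t=5: arr=0 -> substrate=0 bound=0 product=1
t=6: arr=3 -> substrate=0 bound=3 product=1
t=7: arr=0 -> substrate=0 bound=3 product=1

Answer: 1 1 1 0 0 0 3 3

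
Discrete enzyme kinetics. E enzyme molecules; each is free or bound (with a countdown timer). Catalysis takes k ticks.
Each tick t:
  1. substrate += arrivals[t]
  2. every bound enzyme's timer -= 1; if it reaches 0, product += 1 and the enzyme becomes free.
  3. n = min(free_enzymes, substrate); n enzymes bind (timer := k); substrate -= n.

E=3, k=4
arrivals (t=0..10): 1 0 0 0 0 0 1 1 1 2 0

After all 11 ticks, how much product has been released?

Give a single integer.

Answer: 2

Derivation:
t=0: arr=1 -> substrate=0 bound=1 product=0
t=1: arr=0 -> substrate=0 bound=1 product=0
t=2: arr=0 -> substrate=0 bound=1 product=0
t=3: arr=0 -> substrate=0 bound=1 product=0
t=4: arr=0 -> substrate=0 bound=0 product=1
t=5: arr=0 -> substrate=0 bound=0 product=1
t=6: arr=1 -> substrate=0 bound=1 product=1
t=7: arr=1 -> substrate=0 bound=2 product=1
t=8: arr=1 -> substrate=0 bound=3 product=1
t=9: arr=2 -> substrate=2 bound=3 product=1
t=10: arr=0 -> substrate=1 bound=3 product=2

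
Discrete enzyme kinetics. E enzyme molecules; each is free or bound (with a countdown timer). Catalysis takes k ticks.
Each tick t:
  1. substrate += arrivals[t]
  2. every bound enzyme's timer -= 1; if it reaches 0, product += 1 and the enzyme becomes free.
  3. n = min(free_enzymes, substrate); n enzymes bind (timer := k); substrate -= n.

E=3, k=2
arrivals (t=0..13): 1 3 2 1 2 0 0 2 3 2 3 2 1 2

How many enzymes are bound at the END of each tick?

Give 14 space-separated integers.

Answer: 1 3 3 3 3 3 2 2 3 3 3 3 3 3

Derivation:
t=0: arr=1 -> substrate=0 bound=1 product=0
t=1: arr=3 -> substrate=1 bound=3 product=0
t=2: arr=2 -> substrate=2 bound=3 product=1
t=3: arr=1 -> substrate=1 bound=3 product=3
t=4: arr=2 -> substrate=2 bound=3 product=4
t=5: arr=0 -> substrate=0 bound=3 product=6
t=6: arr=0 -> substrate=0 bound=2 product=7
t=7: arr=2 -> substrate=0 bound=2 product=9
t=8: arr=3 -> substrate=2 bound=3 product=9
t=9: arr=2 -> substrate=2 bound=3 product=11
t=10: arr=3 -> substrate=4 bound=3 product=12
t=11: arr=2 -> substrate=4 bound=3 product=14
t=12: arr=1 -> substrate=4 bound=3 product=15
t=13: arr=2 -> substrate=4 bound=3 product=17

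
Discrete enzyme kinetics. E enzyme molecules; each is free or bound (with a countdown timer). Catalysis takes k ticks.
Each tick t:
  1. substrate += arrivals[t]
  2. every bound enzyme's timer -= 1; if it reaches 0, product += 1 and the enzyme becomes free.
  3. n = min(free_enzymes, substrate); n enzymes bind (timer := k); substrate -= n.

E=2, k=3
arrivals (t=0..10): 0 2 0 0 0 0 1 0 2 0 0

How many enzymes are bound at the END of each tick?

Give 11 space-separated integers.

Answer: 0 2 2 2 0 0 1 1 2 2 2

Derivation:
t=0: arr=0 -> substrate=0 bound=0 product=0
t=1: arr=2 -> substrate=0 bound=2 product=0
t=2: arr=0 -> substrate=0 bound=2 product=0
t=3: arr=0 -> substrate=0 bound=2 product=0
t=4: arr=0 -> substrate=0 bound=0 product=2
t=5: arr=0 -> substrate=0 bound=0 product=2
t=6: arr=1 -> substrate=0 bound=1 product=2
t=7: arr=0 -> substrate=0 bound=1 product=2
t=8: arr=2 -> substrate=1 bound=2 product=2
t=9: arr=0 -> substrate=0 bound=2 product=3
t=10: arr=0 -> substrate=0 bound=2 product=3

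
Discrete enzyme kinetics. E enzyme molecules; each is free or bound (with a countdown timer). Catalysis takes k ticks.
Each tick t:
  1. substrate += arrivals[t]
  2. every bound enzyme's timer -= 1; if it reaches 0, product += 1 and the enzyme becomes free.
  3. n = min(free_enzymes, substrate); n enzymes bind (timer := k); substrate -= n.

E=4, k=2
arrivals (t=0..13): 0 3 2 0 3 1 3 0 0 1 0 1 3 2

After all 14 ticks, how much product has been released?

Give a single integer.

Answer: 14

Derivation:
t=0: arr=0 -> substrate=0 bound=0 product=0
t=1: arr=3 -> substrate=0 bound=3 product=0
t=2: arr=2 -> substrate=1 bound=4 product=0
t=3: arr=0 -> substrate=0 bound=2 product=3
t=4: arr=3 -> substrate=0 bound=4 product=4
t=5: arr=1 -> substrate=0 bound=4 product=5
t=6: arr=3 -> substrate=0 bound=4 product=8
t=7: arr=0 -> substrate=0 bound=3 product=9
t=8: arr=0 -> substrate=0 bound=0 product=12
t=9: arr=1 -> substrate=0 bound=1 product=12
t=10: arr=0 -> substrate=0 bound=1 product=12
t=11: arr=1 -> substrate=0 bound=1 product=13
t=12: arr=3 -> substrate=0 bound=4 product=13
t=13: arr=2 -> substrate=1 bound=4 product=14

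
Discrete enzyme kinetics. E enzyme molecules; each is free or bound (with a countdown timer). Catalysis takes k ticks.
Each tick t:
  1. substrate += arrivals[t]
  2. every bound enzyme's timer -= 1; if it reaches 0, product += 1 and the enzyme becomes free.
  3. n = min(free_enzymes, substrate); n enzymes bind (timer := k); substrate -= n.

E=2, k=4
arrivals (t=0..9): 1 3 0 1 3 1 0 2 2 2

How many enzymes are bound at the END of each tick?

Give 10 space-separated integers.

t=0: arr=1 -> substrate=0 bound=1 product=0
t=1: arr=3 -> substrate=2 bound=2 product=0
t=2: arr=0 -> substrate=2 bound=2 product=0
t=3: arr=1 -> substrate=3 bound=2 product=0
t=4: arr=3 -> substrate=5 bound=2 product=1
t=5: arr=1 -> substrate=5 bound=2 product=2
t=6: arr=0 -> substrate=5 bound=2 product=2
t=7: arr=2 -> substrate=7 bound=2 product=2
t=8: arr=2 -> substrate=8 bound=2 product=3
t=9: arr=2 -> substrate=9 bound=2 product=4

Answer: 1 2 2 2 2 2 2 2 2 2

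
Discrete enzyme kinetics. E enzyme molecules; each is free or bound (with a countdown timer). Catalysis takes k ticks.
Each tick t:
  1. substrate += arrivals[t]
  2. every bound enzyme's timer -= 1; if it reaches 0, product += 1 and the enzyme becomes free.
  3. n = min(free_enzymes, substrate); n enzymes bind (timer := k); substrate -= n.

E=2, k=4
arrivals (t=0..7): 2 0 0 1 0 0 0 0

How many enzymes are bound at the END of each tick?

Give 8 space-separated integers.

Answer: 2 2 2 2 1 1 1 1

Derivation:
t=0: arr=2 -> substrate=0 bound=2 product=0
t=1: arr=0 -> substrate=0 bound=2 product=0
t=2: arr=0 -> substrate=0 bound=2 product=0
t=3: arr=1 -> substrate=1 bound=2 product=0
t=4: arr=0 -> substrate=0 bound=1 product=2
t=5: arr=0 -> substrate=0 bound=1 product=2
t=6: arr=0 -> substrate=0 bound=1 product=2
t=7: arr=0 -> substrate=0 bound=1 product=2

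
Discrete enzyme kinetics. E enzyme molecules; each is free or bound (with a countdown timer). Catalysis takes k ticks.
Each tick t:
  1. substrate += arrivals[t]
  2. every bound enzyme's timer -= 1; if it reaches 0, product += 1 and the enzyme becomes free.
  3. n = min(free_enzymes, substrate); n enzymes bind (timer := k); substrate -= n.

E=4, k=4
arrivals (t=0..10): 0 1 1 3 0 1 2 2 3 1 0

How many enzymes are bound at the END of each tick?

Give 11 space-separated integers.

t=0: arr=0 -> substrate=0 bound=0 product=0
t=1: arr=1 -> substrate=0 bound=1 product=0
t=2: arr=1 -> substrate=0 bound=2 product=0
t=3: arr=3 -> substrate=1 bound=4 product=0
t=4: arr=0 -> substrate=1 bound=4 product=0
t=5: arr=1 -> substrate=1 bound=4 product=1
t=6: arr=2 -> substrate=2 bound=4 product=2
t=7: arr=2 -> substrate=2 bound=4 product=4
t=8: arr=3 -> substrate=5 bound=4 product=4
t=9: arr=1 -> substrate=5 bound=4 product=5
t=10: arr=0 -> substrate=4 bound=4 product=6

Answer: 0 1 2 4 4 4 4 4 4 4 4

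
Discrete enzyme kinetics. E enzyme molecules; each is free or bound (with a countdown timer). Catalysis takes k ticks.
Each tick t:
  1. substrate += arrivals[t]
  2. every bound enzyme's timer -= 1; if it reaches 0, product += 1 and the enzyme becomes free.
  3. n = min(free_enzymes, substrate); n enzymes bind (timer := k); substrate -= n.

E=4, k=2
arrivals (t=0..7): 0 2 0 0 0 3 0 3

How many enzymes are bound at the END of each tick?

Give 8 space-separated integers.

Answer: 0 2 2 0 0 3 3 3

Derivation:
t=0: arr=0 -> substrate=0 bound=0 product=0
t=1: arr=2 -> substrate=0 bound=2 product=0
t=2: arr=0 -> substrate=0 bound=2 product=0
t=3: arr=0 -> substrate=0 bound=0 product=2
t=4: arr=0 -> substrate=0 bound=0 product=2
t=5: arr=3 -> substrate=0 bound=3 product=2
t=6: arr=0 -> substrate=0 bound=3 product=2
t=7: arr=3 -> substrate=0 bound=3 product=5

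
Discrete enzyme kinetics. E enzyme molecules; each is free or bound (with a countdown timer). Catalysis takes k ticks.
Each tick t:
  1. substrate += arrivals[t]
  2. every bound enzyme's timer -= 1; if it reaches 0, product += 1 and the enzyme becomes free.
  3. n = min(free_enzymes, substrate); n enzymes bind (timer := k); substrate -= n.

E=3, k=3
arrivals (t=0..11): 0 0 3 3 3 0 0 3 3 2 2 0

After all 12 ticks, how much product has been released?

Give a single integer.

t=0: arr=0 -> substrate=0 bound=0 product=0
t=1: arr=0 -> substrate=0 bound=0 product=0
t=2: arr=3 -> substrate=0 bound=3 product=0
t=3: arr=3 -> substrate=3 bound=3 product=0
t=4: arr=3 -> substrate=6 bound=3 product=0
t=5: arr=0 -> substrate=3 bound=3 product=3
t=6: arr=0 -> substrate=3 bound=3 product=3
t=7: arr=3 -> substrate=6 bound=3 product=3
t=8: arr=3 -> substrate=6 bound=3 product=6
t=9: arr=2 -> substrate=8 bound=3 product=6
t=10: arr=2 -> substrate=10 bound=3 product=6
t=11: arr=0 -> substrate=7 bound=3 product=9

Answer: 9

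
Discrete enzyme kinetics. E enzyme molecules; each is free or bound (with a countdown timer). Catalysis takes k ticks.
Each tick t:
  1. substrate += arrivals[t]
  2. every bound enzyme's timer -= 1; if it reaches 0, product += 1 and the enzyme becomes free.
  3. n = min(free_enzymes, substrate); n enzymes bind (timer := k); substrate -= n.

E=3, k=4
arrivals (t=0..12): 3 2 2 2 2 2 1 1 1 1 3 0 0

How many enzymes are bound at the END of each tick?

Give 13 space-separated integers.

t=0: arr=3 -> substrate=0 bound=3 product=0
t=1: arr=2 -> substrate=2 bound=3 product=0
t=2: arr=2 -> substrate=4 bound=3 product=0
t=3: arr=2 -> substrate=6 bound=3 product=0
t=4: arr=2 -> substrate=5 bound=3 product=3
t=5: arr=2 -> substrate=7 bound=3 product=3
t=6: arr=1 -> substrate=8 bound=3 product=3
t=7: arr=1 -> substrate=9 bound=3 product=3
t=8: arr=1 -> substrate=7 bound=3 product=6
t=9: arr=1 -> substrate=8 bound=3 product=6
t=10: arr=3 -> substrate=11 bound=3 product=6
t=11: arr=0 -> substrate=11 bound=3 product=6
t=12: arr=0 -> substrate=8 bound=3 product=9

Answer: 3 3 3 3 3 3 3 3 3 3 3 3 3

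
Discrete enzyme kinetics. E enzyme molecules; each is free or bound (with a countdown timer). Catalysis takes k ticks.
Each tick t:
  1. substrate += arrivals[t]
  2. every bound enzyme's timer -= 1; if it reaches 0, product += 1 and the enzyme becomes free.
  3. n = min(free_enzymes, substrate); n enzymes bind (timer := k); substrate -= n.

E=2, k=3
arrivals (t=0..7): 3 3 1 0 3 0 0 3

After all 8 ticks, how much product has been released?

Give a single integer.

Answer: 4

Derivation:
t=0: arr=3 -> substrate=1 bound=2 product=0
t=1: arr=3 -> substrate=4 bound=2 product=0
t=2: arr=1 -> substrate=5 bound=2 product=0
t=3: arr=0 -> substrate=3 bound=2 product=2
t=4: arr=3 -> substrate=6 bound=2 product=2
t=5: arr=0 -> substrate=6 bound=2 product=2
t=6: arr=0 -> substrate=4 bound=2 product=4
t=7: arr=3 -> substrate=7 bound=2 product=4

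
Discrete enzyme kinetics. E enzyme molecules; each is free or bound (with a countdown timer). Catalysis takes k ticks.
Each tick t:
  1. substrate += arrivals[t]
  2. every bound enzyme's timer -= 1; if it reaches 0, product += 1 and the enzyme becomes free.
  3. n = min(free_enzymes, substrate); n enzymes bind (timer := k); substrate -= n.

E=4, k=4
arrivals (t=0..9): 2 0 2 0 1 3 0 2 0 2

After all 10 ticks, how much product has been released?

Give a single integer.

t=0: arr=2 -> substrate=0 bound=2 product=0
t=1: arr=0 -> substrate=0 bound=2 product=0
t=2: arr=2 -> substrate=0 bound=4 product=0
t=3: arr=0 -> substrate=0 bound=4 product=0
t=4: arr=1 -> substrate=0 bound=3 product=2
t=5: arr=3 -> substrate=2 bound=4 product=2
t=6: arr=0 -> substrate=0 bound=4 product=4
t=7: arr=2 -> substrate=2 bound=4 product=4
t=8: arr=0 -> substrate=1 bound=4 product=5
t=9: arr=2 -> substrate=2 bound=4 product=6

Answer: 6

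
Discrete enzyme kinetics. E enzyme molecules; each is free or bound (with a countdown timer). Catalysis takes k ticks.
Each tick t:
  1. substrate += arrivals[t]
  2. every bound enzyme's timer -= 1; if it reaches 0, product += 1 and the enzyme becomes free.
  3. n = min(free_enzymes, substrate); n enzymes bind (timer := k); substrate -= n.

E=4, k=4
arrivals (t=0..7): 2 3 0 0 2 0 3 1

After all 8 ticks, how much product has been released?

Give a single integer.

Answer: 4

Derivation:
t=0: arr=2 -> substrate=0 bound=2 product=0
t=1: arr=3 -> substrate=1 bound=4 product=0
t=2: arr=0 -> substrate=1 bound=4 product=0
t=3: arr=0 -> substrate=1 bound=4 product=0
t=4: arr=2 -> substrate=1 bound=4 product=2
t=5: arr=0 -> substrate=0 bound=3 product=4
t=6: arr=3 -> substrate=2 bound=4 product=4
t=7: arr=1 -> substrate=3 bound=4 product=4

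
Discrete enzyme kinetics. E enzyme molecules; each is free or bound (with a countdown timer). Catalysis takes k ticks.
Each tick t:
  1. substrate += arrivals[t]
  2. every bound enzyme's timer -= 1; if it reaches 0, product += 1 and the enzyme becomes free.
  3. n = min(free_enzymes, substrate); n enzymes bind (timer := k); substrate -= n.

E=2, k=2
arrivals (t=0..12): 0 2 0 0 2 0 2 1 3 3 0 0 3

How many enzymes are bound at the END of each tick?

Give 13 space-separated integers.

t=0: arr=0 -> substrate=0 bound=0 product=0
t=1: arr=2 -> substrate=0 bound=2 product=0
t=2: arr=0 -> substrate=0 bound=2 product=0
t=3: arr=0 -> substrate=0 bound=0 product=2
t=4: arr=2 -> substrate=0 bound=2 product=2
t=5: arr=0 -> substrate=0 bound=2 product=2
t=6: arr=2 -> substrate=0 bound=2 product=4
t=7: arr=1 -> substrate=1 bound=2 product=4
t=8: arr=3 -> substrate=2 bound=2 product=6
t=9: arr=3 -> substrate=5 bound=2 product=6
t=10: arr=0 -> substrate=3 bound=2 product=8
t=11: arr=0 -> substrate=3 bound=2 product=8
t=12: arr=3 -> substrate=4 bound=2 product=10

Answer: 0 2 2 0 2 2 2 2 2 2 2 2 2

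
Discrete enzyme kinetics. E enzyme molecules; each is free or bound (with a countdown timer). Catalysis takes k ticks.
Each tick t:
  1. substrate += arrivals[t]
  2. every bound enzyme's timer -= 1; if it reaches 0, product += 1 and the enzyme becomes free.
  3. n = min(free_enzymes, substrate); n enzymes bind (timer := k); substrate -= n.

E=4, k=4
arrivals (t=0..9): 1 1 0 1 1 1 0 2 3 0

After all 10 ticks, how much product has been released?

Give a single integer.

Answer: 5

Derivation:
t=0: arr=1 -> substrate=0 bound=1 product=0
t=1: arr=1 -> substrate=0 bound=2 product=0
t=2: arr=0 -> substrate=0 bound=2 product=0
t=3: arr=1 -> substrate=0 bound=3 product=0
t=4: arr=1 -> substrate=0 bound=3 product=1
t=5: arr=1 -> substrate=0 bound=3 product=2
t=6: arr=0 -> substrate=0 bound=3 product=2
t=7: arr=2 -> substrate=0 bound=4 product=3
t=8: arr=3 -> substrate=2 bound=4 product=4
t=9: arr=0 -> substrate=1 bound=4 product=5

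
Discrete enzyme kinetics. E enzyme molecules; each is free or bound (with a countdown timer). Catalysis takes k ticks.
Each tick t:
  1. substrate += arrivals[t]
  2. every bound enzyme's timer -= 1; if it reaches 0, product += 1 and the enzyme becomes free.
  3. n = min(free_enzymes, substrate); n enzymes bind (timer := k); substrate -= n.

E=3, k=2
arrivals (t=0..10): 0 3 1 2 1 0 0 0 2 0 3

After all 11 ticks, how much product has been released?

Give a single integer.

t=0: arr=0 -> substrate=0 bound=0 product=0
t=1: arr=3 -> substrate=0 bound=3 product=0
t=2: arr=1 -> substrate=1 bound=3 product=0
t=3: arr=2 -> substrate=0 bound=3 product=3
t=4: arr=1 -> substrate=1 bound=3 product=3
t=5: arr=0 -> substrate=0 bound=1 product=6
t=6: arr=0 -> substrate=0 bound=1 product=6
t=7: arr=0 -> substrate=0 bound=0 product=7
t=8: arr=2 -> substrate=0 bound=2 product=7
t=9: arr=0 -> substrate=0 bound=2 product=7
t=10: arr=3 -> substrate=0 bound=3 product=9

Answer: 9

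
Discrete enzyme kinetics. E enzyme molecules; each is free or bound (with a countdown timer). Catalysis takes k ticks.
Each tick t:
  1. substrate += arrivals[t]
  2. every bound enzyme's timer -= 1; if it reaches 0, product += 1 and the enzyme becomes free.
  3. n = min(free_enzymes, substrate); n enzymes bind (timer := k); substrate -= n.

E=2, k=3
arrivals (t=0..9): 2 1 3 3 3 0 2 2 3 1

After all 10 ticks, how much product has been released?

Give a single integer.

Answer: 6

Derivation:
t=0: arr=2 -> substrate=0 bound=2 product=0
t=1: arr=1 -> substrate=1 bound=2 product=0
t=2: arr=3 -> substrate=4 bound=2 product=0
t=3: arr=3 -> substrate=5 bound=2 product=2
t=4: arr=3 -> substrate=8 bound=2 product=2
t=5: arr=0 -> substrate=8 bound=2 product=2
t=6: arr=2 -> substrate=8 bound=2 product=4
t=7: arr=2 -> substrate=10 bound=2 product=4
t=8: arr=3 -> substrate=13 bound=2 product=4
t=9: arr=1 -> substrate=12 bound=2 product=6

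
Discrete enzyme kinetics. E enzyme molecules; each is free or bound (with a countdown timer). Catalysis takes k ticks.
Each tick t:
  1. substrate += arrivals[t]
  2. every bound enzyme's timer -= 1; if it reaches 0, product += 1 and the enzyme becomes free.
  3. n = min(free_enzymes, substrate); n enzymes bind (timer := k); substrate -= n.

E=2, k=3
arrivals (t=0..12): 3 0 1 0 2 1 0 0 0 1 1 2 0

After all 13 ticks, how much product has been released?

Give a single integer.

t=0: arr=3 -> substrate=1 bound=2 product=0
t=1: arr=0 -> substrate=1 bound=2 product=0
t=2: arr=1 -> substrate=2 bound=2 product=0
t=3: arr=0 -> substrate=0 bound=2 product=2
t=4: arr=2 -> substrate=2 bound=2 product=2
t=5: arr=1 -> substrate=3 bound=2 product=2
t=6: arr=0 -> substrate=1 bound=2 product=4
t=7: arr=0 -> substrate=1 bound=2 product=4
t=8: arr=0 -> substrate=1 bound=2 product=4
t=9: arr=1 -> substrate=0 bound=2 product=6
t=10: arr=1 -> substrate=1 bound=2 product=6
t=11: arr=2 -> substrate=3 bound=2 product=6
t=12: arr=0 -> substrate=1 bound=2 product=8

Answer: 8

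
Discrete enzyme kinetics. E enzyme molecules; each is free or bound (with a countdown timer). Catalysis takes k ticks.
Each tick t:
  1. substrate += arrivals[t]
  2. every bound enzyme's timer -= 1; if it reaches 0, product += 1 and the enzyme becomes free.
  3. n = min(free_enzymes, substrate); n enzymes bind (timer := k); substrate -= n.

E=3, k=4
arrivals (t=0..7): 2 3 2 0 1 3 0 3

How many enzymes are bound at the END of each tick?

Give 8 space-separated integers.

Answer: 2 3 3 3 3 3 3 3

Derivation:
t=0: arr=2 -> substrate=0 bound=2 product=0
t=1: arr=3 -> substrate=2 bound=3 product=0
t=2: arr=2 -> substrate=4 bound=3 product=0
t=3: arr=0 -> substrate=4 bound=3 product=0
t=4: arr=1 -> substrate=3 bound=3 product=2
t=5: arr=3 -> substrate=5 bound=3 product=3
t=6: arr=0 -> substrate=5 bound=3 product=3
t=7: arr=3 -> substrate=8 bound=3 product=3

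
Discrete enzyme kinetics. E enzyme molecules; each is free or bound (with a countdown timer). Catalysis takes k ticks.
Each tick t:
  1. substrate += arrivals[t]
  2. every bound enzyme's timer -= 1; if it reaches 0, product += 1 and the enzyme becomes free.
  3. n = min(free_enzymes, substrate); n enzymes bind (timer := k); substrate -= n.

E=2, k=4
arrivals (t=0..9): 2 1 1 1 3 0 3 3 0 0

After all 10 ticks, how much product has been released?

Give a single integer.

t=0: arr=2 -> substrate=0 bound=2 product=0
t=1: arr=1 -> substrate=1 bound=2 product=0
t=2: arr=1 -> substrate=2 bound=2 product=0
t=3: arr=1 -> substrate=3 bound=2 product=0
t=4: arr=3 -> substrate=4 bound=2 product=2
t=5: arr=0 -> substrate=4 bound=2 product=2
t=6: arr=3 -> substrate=7 bound=2 product=2
t=7: arr=3 -> substrate=10 bound=2 product=2
t=8: arr=0 -> substrate=8 bound=2 product=4
t=9: arr=0 -> substrate=8 bound=2 product=4

Answer: 4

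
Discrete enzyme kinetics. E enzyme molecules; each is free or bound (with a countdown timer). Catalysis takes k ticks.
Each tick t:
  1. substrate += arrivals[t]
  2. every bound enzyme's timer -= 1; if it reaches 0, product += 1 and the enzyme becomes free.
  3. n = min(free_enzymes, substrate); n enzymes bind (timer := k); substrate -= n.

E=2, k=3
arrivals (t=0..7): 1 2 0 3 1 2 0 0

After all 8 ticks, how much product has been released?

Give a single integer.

t=0: arr=1 -> substrate=0 bound=1 product=0
t=1: arr=2 -> substrate=1 bound=2 product=0
t=2: arr=0 -> substrate=1 bound=2 product=0
t=3: arr=3 -> substrate=3 bound=2 product=1
t=4: arr=1 -> substrate=3 bound=2 product=2
t=5: arr=2 -> substrate=5 bound=2 product=2
t=6: arr=0 -> substrate=4 bound=2 product=3
t=7: arr=0 -> substrate=3 bound=2 product=4

Answer: 4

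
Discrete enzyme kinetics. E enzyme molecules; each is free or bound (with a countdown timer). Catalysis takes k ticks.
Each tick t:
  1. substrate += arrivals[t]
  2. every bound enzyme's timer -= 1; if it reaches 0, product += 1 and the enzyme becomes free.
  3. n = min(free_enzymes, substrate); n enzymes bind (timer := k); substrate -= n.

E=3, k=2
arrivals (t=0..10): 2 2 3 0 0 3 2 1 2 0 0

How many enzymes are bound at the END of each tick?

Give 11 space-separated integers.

t=0: arr=2 -> substrate=0 bound=2 product=0
t=1: arr=2 -> substrate=1 bound=3 product=0
t=2: arr=3 -> substrate=2 bound=3 product=2
t=3: arr=0 -> substrate=1 bound=3 product=3
t=4: arr=0 -> substrate=0 bound=2 product=5
t=5: arr=3 -> substrate=1 bound=3 product=6
t=6: arr=2 -> substrate=2 bound=3 product=7
t=7: arr=1 -> substrate=1 bound=3 product=9
t=8: arr=2 -> substrate=2 bound=3 product=10
t=9: arr=0 -> substrate=0 bound=3 product=12
t=10: arr=0 -> substrate=0 bound=2 product=13

Answer: 2 3 3 3 2 3 3 3 3 3 2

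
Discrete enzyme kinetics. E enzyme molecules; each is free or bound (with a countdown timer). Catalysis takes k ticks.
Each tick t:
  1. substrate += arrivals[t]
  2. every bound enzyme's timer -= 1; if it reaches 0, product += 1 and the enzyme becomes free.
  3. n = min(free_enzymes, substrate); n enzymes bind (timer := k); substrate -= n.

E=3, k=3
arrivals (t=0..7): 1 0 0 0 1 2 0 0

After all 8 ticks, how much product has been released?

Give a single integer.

Answer: 2

Derivation:
t=0: arr=1 -> substrate=0 bound=1 product=0
t=1: arr=0 -> substrate=0 bound=1 product=0
t=2: arr=0 -> substrate=0 bound=1 product=0
t=3: arr=0 -> substrate=0 bound=0 product=1
t=4: arr=1 -> substrate=0 bound=1 product=1
t=5: arr=2 -> substrate=0 bound=3 product=1
t=6: arr=0 -> substrate=0 bound=3 product=1
t=7: arr=0 -> substrate=0 bound=2 product=2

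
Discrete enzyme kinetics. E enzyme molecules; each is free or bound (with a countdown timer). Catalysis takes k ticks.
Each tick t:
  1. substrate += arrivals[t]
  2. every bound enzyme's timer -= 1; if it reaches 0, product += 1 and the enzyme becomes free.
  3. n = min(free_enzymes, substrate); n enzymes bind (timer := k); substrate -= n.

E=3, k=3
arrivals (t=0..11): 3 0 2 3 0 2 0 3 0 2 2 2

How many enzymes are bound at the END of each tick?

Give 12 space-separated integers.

Answer: 3 3 3 3 3 3 3 3 3 3 3 3

Derivation:
t=0: arr=3 -> substrate=0 bound=3 product=0
t=1: arr=0 -> substrate=0 bound=3 product=0
t=2: arr=2 -> substrate=2 bound=3 product=0
t=3: arr=3 -> substrate=2 bound=3 product=3
t=4: arr=0 -> substrate=2 bound=3 product=3
t=5: arr=2 -> substrate=4 bound=3 product=3
t=6: arr=0 -> substrate=1 bound=3 product=6
t=7: arr=3 -> substrate=4 bound=3 product=6
t=8: arr=0 -> substrate=4 bound=3 product=6
t=9: arr=2 -> substrate=3 bound=3 product=9
t=10: arr=2 -> substrate=5 bound=3 product=9
t=11: arr=2 -> substrate=7 bound=3 product=9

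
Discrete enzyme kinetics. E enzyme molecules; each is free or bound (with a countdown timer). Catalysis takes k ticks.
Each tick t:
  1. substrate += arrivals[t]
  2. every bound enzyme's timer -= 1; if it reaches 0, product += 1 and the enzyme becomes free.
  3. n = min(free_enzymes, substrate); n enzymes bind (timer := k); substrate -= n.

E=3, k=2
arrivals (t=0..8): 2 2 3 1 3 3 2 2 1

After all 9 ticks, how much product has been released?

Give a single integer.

Answer: 11

Derivation:
t=0: arr=2 -> substrate=0 bound=2 product=0
t=1: arr=2 -> substrate=1 bound=3 product=0
t=2: arr=3 -> substrate=2 bound=3 product=2
t=3: arr=1 -> substrate=2 bound=3 product=3
t=4: arr=3 -> substrate=3 bound=3 product=5
t=5: arr=3 -> substrate=5 bound=3 product=6
t=6: arr=2 -> substrate=5 bound=3 product=8
t=7: arr=2 -> substrate=6 bound=3 product=9
t=8: arr=1 -> substrate=5 bound=3 product=11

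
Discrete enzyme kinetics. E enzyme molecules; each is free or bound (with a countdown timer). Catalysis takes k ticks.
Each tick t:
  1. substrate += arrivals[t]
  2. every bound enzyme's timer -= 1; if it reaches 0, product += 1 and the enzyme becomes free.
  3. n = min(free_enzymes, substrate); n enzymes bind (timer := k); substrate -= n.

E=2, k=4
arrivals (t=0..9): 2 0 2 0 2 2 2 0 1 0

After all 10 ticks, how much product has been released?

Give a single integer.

t=0: arr=2 -> substrate=0 bound=2 product=0
t=1: arr=0 -> substrate=0 bound=2 product=0
t=2: arr=2 -> substrate=2 bound=2 product=0
t=3: arr=0 -> substrate=2 bound=2 product=0
t=4: arr=2 -> substrate=2 bound=2 product=2
t=5: arr=2 -> substrate=4 bound=2 product=2
t=6: arr=2 -> substrate=6 bound=2 product=2
t=7: arr=0 -> substrate=6 bound=2 product=2
t=8: arr=1 -> substrate=5 bound=2 product=4
t=9: arr=0 -> substrate=5 bound=2 product=4

Answer: 4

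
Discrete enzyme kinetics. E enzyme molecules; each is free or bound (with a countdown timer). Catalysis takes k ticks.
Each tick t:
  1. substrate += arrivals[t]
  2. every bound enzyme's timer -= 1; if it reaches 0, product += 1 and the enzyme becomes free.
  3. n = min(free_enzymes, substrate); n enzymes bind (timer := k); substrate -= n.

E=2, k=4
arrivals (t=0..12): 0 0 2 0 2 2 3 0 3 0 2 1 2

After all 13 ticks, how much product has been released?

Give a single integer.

t=0: arr=0 -> substrate=0 bound=0 product=0
t=1: arr=0 -> substrate=0 bound=0 product=0
t=2: arr=2 -> substrate=0 bound=2 product=0
t=3: arr=0 -> substrate=0 bound=2 product=0
t=4: arr=2 -> substrate=2 bound=2 product=0
t=5: arr=2 -> substrate=4 bound=2 product=0
t=6: arr=3 -> substrate=5 bound=2 product=2
t=7: arr=0 -> substrate=5 bound=2 product=2
t=8: arr=3 -> substrate=8 bound=2 product=2
t=9: arr=0 -> substrate=8 bound=2 product=2
t=10: arr=2 -> substrate=8 bound=2 product=4
t=11: arr=1 -> substrate=9 bound=2 product=4
t=12: arr=2 -> substrate=11 bound=2 product=4

Answer: 4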